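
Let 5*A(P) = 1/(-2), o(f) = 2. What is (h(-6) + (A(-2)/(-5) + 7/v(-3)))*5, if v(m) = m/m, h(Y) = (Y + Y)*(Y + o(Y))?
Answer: 2751/10 ≈ 275.10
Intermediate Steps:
A(P) = -1/10 (A(P) = (1/(-2))/5 = (1*(-1/2))/5 = (1/5)*(-1/2) = -1/10)
h(Y) = 2*Y*(2 + Y) (h(Y) = (Y + Y)*(Y + 2) = (2*Y)*(2 + Y) = 2*Y*(2 + Y))
v(m) = 1
(h(-6) + (A(-2)/(-5) + 7/v(-3)))*5 = (2*(-6)*(2 - 6) + (-1/10/(-5) + 7/1))*5 = (2*(-6)*(-4) + (-1/10*(-1/5) + 7*1))*5 = (48 + (1/50 + 7))*5 = (48 + 351/50)*5 = (2751/50)*5 = 2751/10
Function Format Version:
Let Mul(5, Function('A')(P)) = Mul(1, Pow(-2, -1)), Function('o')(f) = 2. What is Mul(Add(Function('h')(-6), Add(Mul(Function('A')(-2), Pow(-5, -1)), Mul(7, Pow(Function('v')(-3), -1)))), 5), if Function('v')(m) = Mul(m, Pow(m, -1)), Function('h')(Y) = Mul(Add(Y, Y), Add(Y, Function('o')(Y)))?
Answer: Rational(2751, 10) ≈ 275.10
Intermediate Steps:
Function('A')(P) = Rational(-1, 10) (Function('A')(P) = Mul(Rational(1, 5), Mul(1, Pow(-2, -1))) = Mul(Rational(1, 5), Mul(1, Rational(-1, 2))) = Mul(Rational(1, 5), Rational(-1, 2)) = Rational(-1, 10))
Function('h')(Y) = Mul(2, Y, Add(2, Y)) (Function('h')(Y) = Mul(Add(Y, Y), Add(Y, 2)) = Mul(Mul(2, Y), Add(2, Y)) = Mul(2, Y, Add(2, Y)))
Function('v')(m) = 1
Mul(Add(Function('h')(-6), Add(Mul(Function('A')(-2), Pow(-5, -1)), Mul(7, Pow(Function('v')(-3), -1)))), 5) = Mul(Add(Mul(2, -6, Add(2, -6)), Add(Mul(Rational(-1, 10), Pow(-5, -1)), Mul(7, Pow(1, -1)))), 5) = Mul(Add(Mul(2, -6, -4), Add(Mul(Rational(-1, 10), Rational(-1, 5)), Mul(7, 1))), 5) = Mul(Add(48, Add(Rational(1, 50), 7)), 5) = Mul(Add(48, Rational(351, 50)), 5) = Mul(Rational(2751, 50), 5) = Rational(2751, 10)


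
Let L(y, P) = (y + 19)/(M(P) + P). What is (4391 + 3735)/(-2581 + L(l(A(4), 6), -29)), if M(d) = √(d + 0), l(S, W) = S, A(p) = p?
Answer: -18252109262/5799001653 + 186898*I*√29/5799001653 ≈ -3.1475 + 0.00017356*I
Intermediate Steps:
M(d) = √d
L(y, P) = (19 + y)/(P + √P) (L(y, P) = (y + 19)/(√P + P) = (19 + y)/(P + √P))
(4391 + 3735)/(-2581 + L(l(A(4), 6), -29)) = (4391 + 3735)/(-2581 + (19 + 4)/(-29 + √(-29))) = 8126/(-2581 + 23/(-29 + I*√29))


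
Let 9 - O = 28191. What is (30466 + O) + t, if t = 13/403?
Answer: 70805/31 ≈ 2284.0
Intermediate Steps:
O = -28182 (O = 9 - 1*28191 = 9 - 28191 = -28182)
t = 1/31 (t = (1/403)*13 = 1/31 ≈ 0.032258)
(30466 + O) + t = (30466 - 28182) + 1/31 = 2284 + 1/31 = 70805/31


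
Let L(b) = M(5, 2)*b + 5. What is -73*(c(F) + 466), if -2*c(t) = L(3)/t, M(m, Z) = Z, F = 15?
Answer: -1019737/30 ≈ -33991.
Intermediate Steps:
L(b) = 5 + 2*b (L(b) = 2*b + 5 = 5 + 2*b)
c(t) = -11/(2*t) (c(t) = -(5 + 2*3)/(2*t) = -(5 + 6)/(2*t) = -11/(2*t))
-73*(c(F) + 466) = -73*(-11/2/15 + 466) = -73*(-11/2*1/15 + 466) = -73*(-11/30 + 466) = -73*13969/30 = -1019737/30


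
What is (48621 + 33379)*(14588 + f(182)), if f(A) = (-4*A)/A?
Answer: 1195888000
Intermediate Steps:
f(A) = -4
(48621 + 33379)*(14588 + f(182)) = (48621 + 33379)*(14588 - 4) = 82000*14584 = 1195888000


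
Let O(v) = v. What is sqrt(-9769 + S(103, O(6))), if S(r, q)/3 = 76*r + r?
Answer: 2*sqrt(3506) ≈ 118.42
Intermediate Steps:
S(r, q) = 231*r (S(r, q) = 3*(76*r + r) = 3*(77*r) = 231*r)
sqrt(-9769 + S(103, O(6))) = sqrt(-9769 + 231*103) = sqrt(-9769 + 23793) = sqrt(14024) = 2*sqrt(3506)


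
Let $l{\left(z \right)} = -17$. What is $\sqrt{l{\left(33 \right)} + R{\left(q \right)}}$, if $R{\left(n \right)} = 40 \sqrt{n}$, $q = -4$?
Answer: $\sqrt{-17 + 80 i} \approx 5.6915 + 7.028 i$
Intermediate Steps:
$\sqrt{l{\left(33 \right)} + R{\left(q \right)}} = \sqrt{-17 + 40 \sqrt{-4}} = \sqrt{-17 + 40 \cdot 2 i} = \sqrt{-17 + 80 i}$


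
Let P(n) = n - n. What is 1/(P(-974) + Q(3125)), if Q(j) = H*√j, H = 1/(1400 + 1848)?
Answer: 3248*√5/125 ≈ 58.102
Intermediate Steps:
H = 1/3248 ≈ 0.00030788
P(n) = 0
Q(j) = √j/3248
1/(P(-974) + Q(3125)) = 1/(0 + √3125/3248) = 1/(0 + (25*√5)/3248) = 1/(0 + 25*√5/3248) = 1/(25*√5/3248) = 3248*√5/125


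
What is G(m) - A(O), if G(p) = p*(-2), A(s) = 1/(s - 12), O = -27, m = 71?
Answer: -5537/39 ≈ -141.97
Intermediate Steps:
A(s) = 1/(-12 + s)
G(p) = -2*p
G(m) - A(O) = -2*71 - 1/(-12 - 27) = -142 - 1/(-39) = -142 - 1*(-1/39) = -142 + 1/39 = -5537/39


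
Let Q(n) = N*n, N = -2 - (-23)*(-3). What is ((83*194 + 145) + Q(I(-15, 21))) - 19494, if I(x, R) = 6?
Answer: -3673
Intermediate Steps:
N = -71 (N = -2 - 1*69 = -2 - 69 = -71)
Q(n) = -71*n
((83*194 + 145) + Q(I(-15, 21))) - 19494 = ((83*194 + 145) - 71*6) - 19494 = ((16102 + 145) - 426) - 19494 = (16247 - 426) - 19494 = 15821 - 19494 = -3673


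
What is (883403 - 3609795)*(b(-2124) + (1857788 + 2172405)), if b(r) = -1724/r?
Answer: -5834568616466288/531 ≈ -1.0988e+13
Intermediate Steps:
(883403 - 3609795)*(b(-2124) + (1857788 + 2172405)) = (883403 - 3609795)*(-1724/(-2124) + (1857788 + 2172405)) = -2726392*(-1724*(-1/2124) + 4030193) = -2726392*(431/531 + 4030193) = -2726392*2140032914/531 = -5834568616466288/531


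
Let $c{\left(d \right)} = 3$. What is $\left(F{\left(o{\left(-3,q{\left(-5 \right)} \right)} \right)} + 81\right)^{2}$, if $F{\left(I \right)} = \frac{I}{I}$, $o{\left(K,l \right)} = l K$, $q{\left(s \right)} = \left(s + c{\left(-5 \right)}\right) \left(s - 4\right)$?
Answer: $6724$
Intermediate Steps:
$q{\left(s \right)} = \left(-4 + s\right) \left(3 + s\right)$ ($q{\left(s \right)} = \left(s + 3\right) \left(s - 4\right) = \left(3 + s\right) \left(-4 + s\right) = \left(-4 + s\right) \left(3 + s\right)$)
$o{\left(K,l \right)} = K l$
$F{\left(I \right)} = 1$
$\left(F{\left(o{\left(-3,q{\left(-5 \right)} \right)} \right)} + 81\right)^{2} = \left(1 + 81\right)^{2} = 82^{2} = 6724$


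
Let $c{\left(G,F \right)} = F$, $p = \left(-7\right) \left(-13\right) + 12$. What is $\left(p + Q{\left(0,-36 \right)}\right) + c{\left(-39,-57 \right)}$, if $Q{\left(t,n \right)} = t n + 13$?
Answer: $59$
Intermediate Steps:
$Q{\left(t,n \right)} = 13 + n t$ ($Q{\left(t,n \right)} = n t + 13 = 13 + n t$)
$p = 103$ ($p = 91 + 12 = 103$)
$\left(p + Q{\left(0,-36 \right)}\right) + c{\left(-39,-57 \right)} = \left(103 + \left(13 - 0\right)\right) - 57 = \left(103 + \left(13 + 0\right)\right) - 57 = \left(103 + 13\right) - 57 = 116 - 57 = 59$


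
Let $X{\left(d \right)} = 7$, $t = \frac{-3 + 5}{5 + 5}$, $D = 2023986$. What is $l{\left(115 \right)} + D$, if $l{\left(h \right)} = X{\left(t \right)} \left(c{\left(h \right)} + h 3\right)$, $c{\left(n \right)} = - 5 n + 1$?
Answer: $2022383$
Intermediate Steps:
$c{\left(n \right)} = 1 - 5 n$
$t = \frac{1}{5}$ ($t = \frac{2}{10} = 2 \cdot \frac{1}{10} = \frac{1}{5} \approx 0.2$)
$l{\left(h \right)} = 7 - 14 h$ ($l{\left(h \right)} = 7 \left(\left(1 - 5 h\right) + h 3\right) = 7 \left(\left(1 - 5 h\right) + 3 h\right) = 7 \left(1 - 2 h\right) = 7 - 14 h$)
$l{\left(115 \right)} + D = \left(7 - 1610\right) + 2023986 = -1603 + 2023986 = 2022383$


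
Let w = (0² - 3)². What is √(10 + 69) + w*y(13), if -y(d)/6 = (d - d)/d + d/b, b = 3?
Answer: -234 + √79 ≈ -225.11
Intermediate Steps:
y(d) = -2*d (y(d) = -6*((d - d)/d + d/3) = -6*(0/d + d*(⅓)) = -6*(0 + d/3) = -2*d)
w = 9 (w = (0 - 3)² = (-3)² = 9)
√(10 + 69) + w*y(13) = √(10 + 69) + 9*(-2*13) = √79 + 9*(-26) = √79 - 234 = -234 + √79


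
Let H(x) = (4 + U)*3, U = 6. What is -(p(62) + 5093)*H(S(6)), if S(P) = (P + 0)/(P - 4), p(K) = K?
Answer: -154650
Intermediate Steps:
S(P) = P/(-4 + P)
H(x) = 30 (H(x) = (4 + 6)*3 = 10*3 = 30)
-(p(62) + 5093)*H(S(6)) = -(62 + 5093)*30 = -5155*30 = -1*154650 = -154650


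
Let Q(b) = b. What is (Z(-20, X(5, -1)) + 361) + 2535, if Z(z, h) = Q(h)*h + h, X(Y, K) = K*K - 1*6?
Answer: 2916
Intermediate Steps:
X(Y, K) = -6 + K² (X(Y, K) = K² - 6 = -6 + K²)
Z(z, h) = h + h² (Z(z, h) = h*h + h = h² + h = h + h²)
(Z(-20, X(5, -1)) + 361) + 2535 = ((-6 + (-1)²)*(1 + (-6 + (-1)²)) + 361) + 2535 = ((-6 + 1)*(1 + (-6 + 1)) + 361) + 2535 = (-5*(1 - 5) + 361) + 2535 = (-5*(-4) + 361) + 2535 = (20 + 361) + 2535 = 381 + 2535 = 2916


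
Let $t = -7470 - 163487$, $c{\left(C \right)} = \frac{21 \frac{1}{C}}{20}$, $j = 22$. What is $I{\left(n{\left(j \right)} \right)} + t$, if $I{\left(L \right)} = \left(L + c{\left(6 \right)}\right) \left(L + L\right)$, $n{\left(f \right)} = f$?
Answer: $- \frac{1699813}{10} \approx -1.6998 \cdot 10^{5}$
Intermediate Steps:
$c{\left(C \right)} = \frac{21}{20 C}$ ($c{\left(C \right)} = \frac{21}{C} \frac{1}{20} = \frac{21}{20 C}$)
$I{\left(L \right)} = 2 L \left(\frac{7}{40} + L\right)$ ($I{\left(L \right)} = \left(L + \frac{21}{20 \cdot 6}\right) \left(L + L\right) = \left(L + \frac{21}{20} \cdot \frac{1}{6}\right) 2 L = \left(L + \frac{7}{40}\right) 2 L = \left(\frac{7}{40} + L\right) 2 L = 2 L \left(\frac{7}{40} + L\right)$)
$t = -170957$
$I{\left(n{\left(j \right)} \right)} + t = \frac{1}{20} \cdot 22 \left(7 + 40 \cdot 22\right) - 170957 = \frac{1}{20} \cdot 22 \left(7 + 880\right) - 170957 = \frac{1}{20} \cdot 22 \cdot 887 - 170957 = \frac{9757}{10} - 170957 = - \frac{1699813}{10}$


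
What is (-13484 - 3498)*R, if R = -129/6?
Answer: 365113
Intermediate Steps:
R = -43/2 (R = -129*1/6 = -43/2 ≈ -21.500)
(-13484 - 3498)*R = (-13484 - 3498)*(-43/2) = -16982*(-43/2) = 365113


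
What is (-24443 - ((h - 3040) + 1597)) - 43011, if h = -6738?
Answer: -59273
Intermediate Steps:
(-24443 - ((h - 3040) + 1597)) - 43011 = (-24443 - ((-6738 - 3040) + 1597)) - 43011 = (-24443 - (-9778 + 1597)) - 43011 = (-24443 - 1*(-8181)) - 43011 = (-24443 + 8181) - 43011 = -16262 - 43011 = -59273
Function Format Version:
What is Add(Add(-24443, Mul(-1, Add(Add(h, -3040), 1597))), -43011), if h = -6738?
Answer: -59273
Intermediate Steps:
Add(Add(-24443, Mul(-1, Add(Add(h, -3040), 1597))), -43011) = Add(Add(-24443, Mul(-1, Add(Add(-6738, -3040), 1597))), -43011) = Add(Add(-24443, Mul(-1, Add(-9778, 1597))), -43011) = Add(Add(-24443, Mul(-1, -8181)), -43011) = Add(Add(-24443, 8181), -43011) = Add(-16262, -43011) = -59273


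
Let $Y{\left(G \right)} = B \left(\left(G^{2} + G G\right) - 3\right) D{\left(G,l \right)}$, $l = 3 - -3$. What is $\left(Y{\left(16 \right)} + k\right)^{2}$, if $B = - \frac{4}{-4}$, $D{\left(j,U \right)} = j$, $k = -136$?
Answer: $64128064$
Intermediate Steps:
$l = 6$ ($l = 3 + 3 = 6$)
$B = 1$ ($B = \left(-4\right) \left(- \frac{1}{4}\right) = 1$)
$Y{\left(G \right)} = G \left(-3 + 2 G^{2}\right)$ ($Y{\left(G \right)} = 1 \left(\left(G^{2} + G G\right) - 3\right) G = 1 \left(\left(G^{2} + G^{2}\right) - 3\right) G = 1 \left(2 G^{2} - 3\right) G = 1 \left(-3 + 2 G^{2}\right) G = \left(-3 + 2 G^{2}\right) G = G \left(-3 + 2 G^{2}\right)$)
$\left(Y{\left(16 \right)} + k\right)^{2} = \left(16 \left(-3 + 2 \cdot 16^{2}\right) - 136\right)^{2} = \left(16 \left(-3 + 2 \cdot 256\right) - 136\right)^{2} = \left(16 \left(-3 + 512\right) - 136\right)^{2} = \left(16 \cdot 509 - 136\right)^{2} = \left(8144 - 136\right)^{2} = 8008^{2} = 64128064$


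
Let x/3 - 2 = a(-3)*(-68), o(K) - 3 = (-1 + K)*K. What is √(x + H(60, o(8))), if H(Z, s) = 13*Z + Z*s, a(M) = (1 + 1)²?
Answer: 3*√390 ≈ 59.245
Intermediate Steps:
o(K) = 3 + K*(-1 + K) (o(K) = 3 + (-1 + K)*K = 3 + K*(-1 + K))
a(M) = 4 (a(M) = 2² = 4)
x = -810 (x = 6 + 3*(4*(-68)) = 6 + 3*(-272) = 6 - 816 = -810)
√(x + H(60, o(8))) = √(-810 + 60*(13 + (3 + 8² - 1*8))) = √(-810 + 60*(13 + (3 + 64 - 8))) = √(-810 + 60*(13 + 59)) = √(-810 + 60*72) = √(-810 + 4320) = √3510 = 3*√390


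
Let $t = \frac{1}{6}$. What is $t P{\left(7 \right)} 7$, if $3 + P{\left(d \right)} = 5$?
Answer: $\frac{7}{3} \approx 2.3333$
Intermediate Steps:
$P{\left(d \right)} = 2$ ($P{\left(d \right)} = -3 + 5 = 2$)
$t = \frac{1}{6} \approx 0.16667$
$t P{\left(7 \right)} 7 = \frac{1}{6} \cdot 2 \cdot 7 = \frac{1}{3} \cdot 7 = \frac{7}{3}$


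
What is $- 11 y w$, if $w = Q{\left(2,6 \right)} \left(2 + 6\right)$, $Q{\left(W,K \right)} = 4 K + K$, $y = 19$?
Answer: $-50160$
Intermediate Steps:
$Q{\left(W,K \right)} = 5 K$
$w = 240$ ($w = 5 \cdot 6 \left(2 + 6\right) = 30 \cdot 8 = 240$)
$- 11 y w = \left(-11\right) 19 \cdot 240 = \left(-209\right) 240 = -50160$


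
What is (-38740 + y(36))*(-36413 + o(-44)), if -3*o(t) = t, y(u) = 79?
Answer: 1407195965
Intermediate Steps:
o(t) = -t/3
(-38740 + y(36))*(-36413 + o(-44)) = (-38740 + 79)*(-36413 - 1/3*(-44)) = -38661*(-36413 + 44/3) = -38661*(-109195/3) = 1407195965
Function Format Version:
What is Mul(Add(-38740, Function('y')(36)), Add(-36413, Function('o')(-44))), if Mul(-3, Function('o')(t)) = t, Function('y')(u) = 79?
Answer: 1407195965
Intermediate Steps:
Function('o')(t) = Mul(Rational(-1, 3), t)
Mul(Add(-38740, Function('y')(36)), Add(-36413, Function('o')(-44))) = Mul(Add(-38740, 79), Add(-36413, Mul(Rational(-1, 3), -44))) = Mul(-38661, Add(-36413, Rational(44, 3))) = Mul(-38661, Rational(-109195, 3)) = 1407195965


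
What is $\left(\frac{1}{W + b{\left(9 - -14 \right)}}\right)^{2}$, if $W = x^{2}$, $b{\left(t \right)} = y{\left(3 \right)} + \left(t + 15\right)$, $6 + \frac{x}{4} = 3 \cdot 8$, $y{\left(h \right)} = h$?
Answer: $\frac{1}{27300625} \approx 3.6629 \cdot 10^{-8}$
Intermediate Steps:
$x = 72$ ($x = -24 + 4 \cdot 3 \cdot 8 = -24 + 4 \cdot 24 = -24 + 96 = 72$)
$b{\left(t \right)} = 18 + t$ ($b{\left(t \right)} = 3 + \left(t + 15\right) = 3 + \left(15 + t\right) = 18 + t$)
$W = 5184$ ($W = 72^{2} = 5184$)
$\left(\frac{1}{W + b{\left(9 - -14 \right)}}\right)^{2} = \left(\frac{1}{5184 + \left(18 + \left(9 - -14\right)\right)}\right)^{2} = \left(\frac{1}{5184 + \left(18 + \left(9 + 14\right)\right)}\right)^{2} = \left(\frac{1}{5184 + \left(18 + 23\right)}\right)^{2} = \left(\frac{1}{5184 + 41}\right)^{2} = \left(\frac{1}{5225}\right)^{2} = \frac{1}{27300625}$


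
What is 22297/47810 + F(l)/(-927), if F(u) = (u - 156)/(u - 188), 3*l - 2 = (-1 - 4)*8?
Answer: 887052727/1905754410 ≈ 0.46546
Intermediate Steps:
l = -38/3 (l = ⅔ + ((-1 - 4)*8)/3 = ⅔ + (-5*8)/3 = ⅔ + (⅓)*(-40) = ⅔ - 40/3 = -38/3 ≈ -12.667)
F(u) = (-156 + u)/(-188 + u)
22297/47810 + F(l)/(-927) = 22297/47810 + ((-156 - 38/3)/(-188 - 38/3))/(-927) = 22297*(1/47810) + (-506/3/(-602/3))*(-1/927) = 22297/47810 - 3/602*(-506/3)*(-1/927) = 22297/47810 + (253/301)*(-1/927) = 22297/47810 - 253/279027 = 887052727/1905754410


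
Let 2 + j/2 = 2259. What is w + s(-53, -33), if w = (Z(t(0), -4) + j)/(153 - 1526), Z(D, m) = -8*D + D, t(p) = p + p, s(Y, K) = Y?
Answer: -77283/1373 ≈ -56.288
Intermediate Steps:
j = 4514 (j = -4 + 2*2259 = -4 + 4518 = 4514)
t(p) = 2*p
Z(D, m) = -7*D
w = -4514/1373 (w = (-14*0 + 4514)/(153 - 1526) = (-7*0 + 4514)/(-1373) = (0 + 4514)*(-1/1373) = 4514*(-1/1373) = -4514/1373 ≈ -3.2877)
w + s(-53, -33) = -4514/1373 - 53 = -77283/1373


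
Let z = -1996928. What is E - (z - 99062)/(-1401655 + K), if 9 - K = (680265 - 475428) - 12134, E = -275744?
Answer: -439634266646/1594349 ≈ -2.7575e+5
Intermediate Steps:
K = -192694 (K = 9 - ((680265 - 475428) - 12134) = 9 - (204837 - 12134) = 9 - 1*192703 = 9 - 192703 = -192694)
E - (z - 99062)/(-1401655 + K) = -275744 - (-1996928 - 99062)/(-1401655 - 192694) = -275744 - (-2095990)/(-1594349) = -275744 - (-2095990)*(-1)/1594349 = -275744 - 1*2095990/1594349 = -275744 - 2095990/1594349 = -439634266646/1594349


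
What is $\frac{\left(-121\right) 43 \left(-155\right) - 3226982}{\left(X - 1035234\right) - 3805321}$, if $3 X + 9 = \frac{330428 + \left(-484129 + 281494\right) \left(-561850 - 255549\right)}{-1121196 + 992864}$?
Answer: $\frac{84717214812}{184475404051} \approx 0.45923$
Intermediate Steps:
$X = - \frac{165635131781}{384996}$ ($X = -3 + \frac{\left(330428 + \left(-484129 + 281494\right) \left(-561850 - 255549\right)\right) \frac{1}{-1121196 + 992864}}{3} = -3 + \frac{\left(330428 - -165633646365\right) \frac{1}{-128332}}{3} = -3 + \frac{\left(330428 + 165633646365\right) \left(- \frac{1}{128332}\right)}{3} = -3 + \frac{165633976793 \left(- \frac{1}{128332}\right)}{3} = -3 + \frac{1}{3} \left(- \frac{165633976793}{128332}\right) = -3 - \frac{165633976793}{384996} = - \frac{165635131781}{384996} \approx -4.3023 \cdot 10^{5}$)
$\frac{\left(-121\right) 43 \left(-155\right) - 3226982}{\left(X - 1035234\right) - 3805321} = \frac{\left(-121\right) 43 \left(-155\right) - 3226982}{\left(- \frac{165635131781}{384996} - 1035234\right) - 3805321} = \frac{\left(-5203\right) \left(-155\right) - 3226982}{- \frac{564196080845}{384996} - 3805321} = \frac{806465 - 3226982}{- \frac{2029229444561}{384996}} = \left(-2420517\right) \left(- \frac{384996}{2029229444561}\right) = \frac{84717214812}{184475404051}$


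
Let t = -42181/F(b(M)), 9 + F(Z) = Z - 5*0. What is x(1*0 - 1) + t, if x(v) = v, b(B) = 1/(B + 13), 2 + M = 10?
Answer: 885613/188 ≈ 4710.7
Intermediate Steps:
M = 8 (M = -2 + 10 = 8)
b(B) = 1/(13 + B)
F(Z) = -9 + Z (F(Z) = -9 + (Z - 5*0) = -9 + (Z + 0) = -9 + Z)
t = 885801/188 (t = -42181/(-9 + 1/(13 + 8)) = -42181/(-9 + 1/21) = -42181/(-188/21) = -42181*(-21/188) = 885801/188 ≈ 4711.7)
x(1*0 - 1) + t = (1*0 - 1) + 885801/188 = (0 - 1) + 885801/188 = -1 + 885801/188 = 885613/188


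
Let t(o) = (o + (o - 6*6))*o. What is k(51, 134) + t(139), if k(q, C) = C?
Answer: 33772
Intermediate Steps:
t(o) = o*(-36 + 2*o) (t(o) = (o + (o - 1*36))*o = (o + (o - 36))*o = (o + (-36 + o))*o = (-36 + 2*o)*o = o*(-36 + 2*o))
k(51, 134) + t(139) = 134 + 2*139*(-18 + 139) = 134 + 2*139*121 = 134 + 33638 = 33772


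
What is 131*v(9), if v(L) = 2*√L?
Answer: 786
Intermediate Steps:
131*v(9) = 131*(2*√9) = 131*(2*3) = 131*6 = 786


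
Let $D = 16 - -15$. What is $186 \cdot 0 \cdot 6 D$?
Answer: $0$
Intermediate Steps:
$D = 31$ ($D = 16 + 15 = 31$)
$186 \cdot 0 \cdot 6 D = 186 \cdot 0 \cdot 6 \cdot 31 = 186 \cdot 0 \cdot 31 = 0 \cdot 31 = 0$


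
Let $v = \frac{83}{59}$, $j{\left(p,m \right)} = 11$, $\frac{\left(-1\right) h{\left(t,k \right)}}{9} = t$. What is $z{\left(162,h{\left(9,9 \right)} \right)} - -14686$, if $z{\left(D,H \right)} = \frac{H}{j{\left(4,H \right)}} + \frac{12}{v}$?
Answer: $\frac{13409383}{913} \approx 14687.0$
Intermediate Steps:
$h{\left(t,k \right)} = - 9 t$
$v = \frac{83}{59}$ ($v = 83 \cdot \frac{1}{59} = \frac{83}{59} \approx 1.4068$)
$z{\left(D,H \right)} = \frac{708}{83} + \frac{H}{11}$ ($z{\left(D,H \right)} = \frac{H}{11} + \frac{12}{\frac{83}{59}} = H \frac{1}{11} + 12 \cdot \frac{59}{83} = \frac{H}{11} + \frac{708}{83} = \frac{708}{83} + \frac{H}{11}$)
$z{\left(162,h{\left(9,9 \right)} \right)} - -14686 = \left(\frac{708}{83} + \frac{\left(-9\right) 9}{11}\right) - -14686 = \left(\frac{708}{83} + \frac{1}{11} \left(-81\right)\right) + 14686 = \left(\frac{708}{83} - \frac{81}{11}\right) + 14686 = \frac{1065}{913} + 14686 = \frac{13409383}{913}$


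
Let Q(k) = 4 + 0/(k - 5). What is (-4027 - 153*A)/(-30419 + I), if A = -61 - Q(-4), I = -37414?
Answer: -5918/67833 ≈ -0.087244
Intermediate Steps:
Q(k) = 4 (Q(k) = 4 + 0/(-5 + k) = 4 + 0 = 4)
A = -65 (A = -61 - 1*4 = -61 - 4 = -65)
(-4027 - 153*A)/(-30419 + I) = (-4027 - 153*(-65))/(-30419 - 37414) = (-4027 + 9945)/(-67833) = 5918*(-1/67833) = -5918/67833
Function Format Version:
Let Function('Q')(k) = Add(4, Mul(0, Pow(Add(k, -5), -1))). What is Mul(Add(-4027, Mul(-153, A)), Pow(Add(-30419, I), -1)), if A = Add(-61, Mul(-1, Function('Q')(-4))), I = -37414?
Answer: Rational(-5918, 67833) ≈ -0.087244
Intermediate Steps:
Function('Q')(k) = 4 (Function('Q')(k) = Add(4, Mul(0, Pow(Add(-5, k), -1))) = Add(4, 0) = 4)
A = -65 (A = Add(-61, Mul(-1, 4)) = Add(-61, -4) = -65)
Mul(Add(-4027, Mul(-153, A)), Pow(Add(-30419, I), -1)) = Mul(Add(-4027, Mul(-153, -65)), Pow(Add(-30419, -37414), -1)) = Mul(Add(-4027, 9945), Pow(-67833, -1)) = Mul(5918, Rational(-1, 67833)) = Rational(-5918, 67833)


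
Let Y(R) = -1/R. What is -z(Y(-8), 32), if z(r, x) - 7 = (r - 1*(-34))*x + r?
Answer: -8793/8 ≈ -1099.1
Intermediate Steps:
z(r, x) = 7 + r + x*(34 + r) (z(r, x) = 7 + ((r - 1*(-34))*x + r) = 7 + ((r + 34)*x + r) = 7 + ((34 + r)*x + r) = 7 + (x*(34 + r) + r) = 7 + (r + x*(34 + r)) = 7 + r + x*(34 + r))
-z(Y(-8), 32) = -(7 - 1/(-8) + 34*32 - 1/(-8)*32) = -(7 - 1*(-⅛) + 1088 - 1*(-⅛)*32) = -(7 + ⅛ + 1088 + (⅛)*32) = -(7 + ⅛ + 1088 + 4) = -1*8793/8 = -8793/8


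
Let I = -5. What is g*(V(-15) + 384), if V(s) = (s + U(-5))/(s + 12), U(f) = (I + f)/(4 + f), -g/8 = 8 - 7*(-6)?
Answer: -462800/3 ≈ -1.5427e+5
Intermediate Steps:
g = -400 (g = -8*(8 - 7*(-6)) = -8*(8 + 42) = -8*50 = -400)
U(f) = (-5 + f)/(4 + f)
V(s) = (10 + s)/(12 + s) (V(s) = (s + (-5 - 5)/(4 - 5))/(s + 12) = (s - 10/(-1))/(12 + s) = (s - 1*(-10))/(12 + s) = (s + 10)/(12 + s) = (10 + s)/(12 + s))
g*(V(-15) + 384) = -400*((10 - 15)/(12 - 15) + 384) = -400*(-5/(-3) + 384) = -400*(-⅓*(-5) + 384) = -400*(5/3 + 384) = -400*1157/3 = -462800/3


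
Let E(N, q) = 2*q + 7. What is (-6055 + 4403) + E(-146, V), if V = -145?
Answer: -1935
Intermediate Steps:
E(N, q) = 7 + 2*q
(-6055 + 4403) + E(-146, V) = (-6055 + 4403) + (7 + 2*(-145)) = -1652 + (7 - 290) = -1652 - 283 = -1935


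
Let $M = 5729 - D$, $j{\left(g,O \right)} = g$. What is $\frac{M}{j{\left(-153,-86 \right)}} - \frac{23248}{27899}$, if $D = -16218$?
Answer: $- \frac{36226841}{251091} \approx -144.28$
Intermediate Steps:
$M = 21947$ ($M = 5729 - -16218 = 5729 + 16218 = 21947$)
$\frac{M}{j{\left(-153,-86 \right)}} - \frac{23248}{27899} = \frac{21947}{-153} - \frac{23248}{27899} = 21947 \left(- \frac{1}{153}\right) - \frac{23248}{27899} = - \frac{1291}{9} - \frac{23248}{27899} = - \frac{36226841}{251091}$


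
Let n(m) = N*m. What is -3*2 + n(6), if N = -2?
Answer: -18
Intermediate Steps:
n(m) = -2*m
-3*2 + n(6) = -3*2 - 2*6 = -6 - 12 = -18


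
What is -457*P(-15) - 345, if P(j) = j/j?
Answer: -802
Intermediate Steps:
P(j) = 1
-457*P(-15) - 345 = -457*1 - 345 = -457 - 345 = -802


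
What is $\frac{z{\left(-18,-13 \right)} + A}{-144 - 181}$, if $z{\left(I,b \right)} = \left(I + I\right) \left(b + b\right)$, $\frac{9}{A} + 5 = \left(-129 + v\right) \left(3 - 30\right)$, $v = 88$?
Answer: $- \frac{1031481}{358150} \approx -2.88$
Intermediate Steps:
$A = \frac{9}{1102}$ ($A = \frac{9}{-5 + \left(-129 + 88\right) \left(3 - 30\right)} = \frac{9}{-5 - -1107} = \frac{9}{-5 + 1107} = \frac{9}{1102} \approx 0.008167$)
$z{\left(I,b \right)} = 4 I b$ ($z{\left(I,b \right)} = 2 I 2 b = 4 I b$)
$\frac{z{\left(-18,-13 \right)} + A}{-144 - 181} = \frac{4 \left(-18\right) \left(-13\right) + \frac{9}{1102}}{-144 - 181} = \frac{936 + \frac{9}{1102}}{-325} = \frac{1031481}{1102} \left(- \frac{1}{325}\right) = - \frac{1031481}{358150}$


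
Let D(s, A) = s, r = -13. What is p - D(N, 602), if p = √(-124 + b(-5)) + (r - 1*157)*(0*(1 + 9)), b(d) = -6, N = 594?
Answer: -594 + I*√130 ≈ -594.0 + 11.402*I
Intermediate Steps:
p = I*√130 (p = √(-124 - 6) + (-13 - 1*157)*(0*(1 + 9)) = √(-130) + (-13 - 157)*(0*10) = I*√130 - 170*0 = I*√130 + 0 = I*√130 ≈ 11.402*I)
p - D(N, 602) = I*√130 - 1*594 = I*√130 - 594 = -594 + I*√130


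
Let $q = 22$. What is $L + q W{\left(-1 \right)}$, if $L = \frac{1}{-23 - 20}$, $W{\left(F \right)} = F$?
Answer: $- \frac{947}{43} \approx -22.023$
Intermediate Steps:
$L = - \frac{1}{43}$ ($L = \frac{1}{-43} = - \frac{1}{43} \approx -0.023256$)
$L + q W{\left(-1 \right)} = - \frac{1}{43} + 22 \left(-1\right) = - \frac{1}{43} - 22 = - \frac{947}{43}$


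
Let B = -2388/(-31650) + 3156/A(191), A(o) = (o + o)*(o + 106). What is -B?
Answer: -10300432/99744975 ≈ -0.10327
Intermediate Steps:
A(o) = 2*o*(106 + o) (A(o) = (2*o)*(106 + o) = 2*o*(106 + o))
B = 10300432/99744975 (B = -2388/(-31650) + 3156/((2*191*(106 + 191))) = -2388*(-1/31650) + 3156/((2*191*297)) = 398/5275 + 3156/113454 = 398/5275 + 3156*(1/113454) = 398/5275 + 526/18909 = 10300432/99744975 ≈ 0.10327)
-B = -1*10300432/99744975 = -10300432/99744975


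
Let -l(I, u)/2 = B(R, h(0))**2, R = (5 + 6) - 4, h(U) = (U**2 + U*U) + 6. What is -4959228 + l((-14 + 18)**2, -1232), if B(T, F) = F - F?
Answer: -4959228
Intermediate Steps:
h(U) = 6 + 2*U**2 (h(U) = (U**2 + U**2) + 6 = 2*U**2 + 6 = 6 + 2*U**2)
R = 7 (R = 11 - 4 = 7)
B(T, F) = 0
l(I, u) = 0 (l(I, u) = -2*0**2 = -2*0 = 0)
-4959228 + l((-14 + 18)**2, -1232) = -4959228 + 0 = -4959228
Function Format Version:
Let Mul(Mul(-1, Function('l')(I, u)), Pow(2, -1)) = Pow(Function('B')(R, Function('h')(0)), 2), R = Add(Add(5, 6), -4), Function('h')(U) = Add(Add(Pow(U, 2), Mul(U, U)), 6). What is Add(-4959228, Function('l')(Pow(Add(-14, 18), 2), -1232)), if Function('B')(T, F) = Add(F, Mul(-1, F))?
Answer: -4959228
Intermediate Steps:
Function('h')(U) = Add(6, Mul(2, Pow(U, 2))) (Function('h')(U) = Add(Add(Pow(U, 2), Pow(U, 2)), 6) = Add(Mul(2, Pow(U, 2)), 6) = Add(6, Mul(2, Pow(U, 2))))
R = 7 (R = Add(11, -4) = 7)
Function('B')(T, F) = 0
Function('l')(I, u) = 0 (Function('l')(I, u) = Mul(-2, Pow(0, 2)) = Mul(-2, 0) = 0)
Add(-4959228, Function('l')(Pow(Add(-14, 18), 2), -1232)) = Add(-4959228, 0) = -4959228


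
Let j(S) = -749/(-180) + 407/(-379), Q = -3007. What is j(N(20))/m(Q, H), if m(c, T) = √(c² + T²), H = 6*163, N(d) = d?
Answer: 210611*√34597/40123524780 ≈ 0.00097634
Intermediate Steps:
j(S) = 210611/68220 (j(S) = -749*(-1/180) + 407*(-1/379) = 749/180 - 407/379 = 210611/68220)
H = 978
m(c, T) = √(T² + c²)
j(N(20))/m(Q, H) = 210611/(68220*(√(978² + (-3007)²))) = 210611/(68220*(√(956484 + 9042049))) = 210611/(68220*(√9998533)) = 210611/(68220*((17*√34597))) = 210611*(√34597/588149)/68220 = 210611*√34597/40123524780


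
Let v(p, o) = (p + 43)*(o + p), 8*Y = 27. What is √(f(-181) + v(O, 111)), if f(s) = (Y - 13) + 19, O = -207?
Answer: 3*√28006/4 ≈ 125.51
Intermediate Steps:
Y = 27/8 (Y = (⅛)*27 = 27/8 ≈ 3.3750)
v(p, o) = (43 + p)*(o + p)
f(s) = 75/8 (f(s) = (27/8 - 13) + 19 = -77/8 + 19 = 75/8)
√(f(-181) + v(O, 111)) = √(75/8 + ((-207)² + 43*111 + 43*(-207) + 111*(-207))) = √(75/8 + (42849 + 4773 - 8901 - 22977)) = √(75/8 + 15744) = √(126027/8) = 3*√28006/4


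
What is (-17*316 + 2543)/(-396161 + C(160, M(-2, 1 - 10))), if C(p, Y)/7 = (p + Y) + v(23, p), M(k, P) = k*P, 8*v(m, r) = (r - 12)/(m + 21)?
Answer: 82984/11584087 ≈ 0.0071636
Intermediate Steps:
v(m, r) = (-12 + r)/(8*(21 + m)) (v(m, r) = ((r - 12)/(m + 21))/8 = ((-12 + r)/(21 + m))/8 = (-12 + r)/(8*(21 + m)))
M(k, P) = P*k
C(p, Y) = -21/88 + 7*Y + 2471*p/352 (C(p, Y) = 7*((p + Y) + (-12 + p)/(8*(21 + 23))) = 7*((Y + p) + (1/8)*(-12 + p)/44) = 7*((Y + p) + (1/8)*(1/44)*(-12 + p)) = 7*((Y + p) + (-3/88 + p/352)) = 7*(-3/88 + Y + 353*p/352) = -21/88 + 7*Y + 2471*p/352)
(-17*316 + 2543)/(-396161 + C(160, M(-2, 1 - 10))) = (-17*316 + 2543)/(-396161 + (-21/88 + 7*((1 - 10)*(-2)) + (2471/352)*160)) = (-5372 + 2543)/(-396161 + (-21/88 + 7*(-9*(-2)) + 12355/11)) = -2829/(-396161 + (-21/88 + 7*18 + 12355/11)) = -2829/(-396161 + (-21/88 + 126 + 12355/11)) = -2829/(-396161 + 109907/88) = -2829/(-34752261/88) = -2829*(-88/34752261) = 82984/11584087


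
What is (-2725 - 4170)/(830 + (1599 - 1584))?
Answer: -1379/169 ≈ -8.1598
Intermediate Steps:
(-2725 - 4170)/(830 + (1599 - 1584)) = -6895/(830 + 15) = -6895/845 = -6895*1/845 = -1379/169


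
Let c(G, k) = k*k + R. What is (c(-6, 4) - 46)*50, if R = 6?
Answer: -1200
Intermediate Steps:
c(G, k) = 6 + k**2 (c(G, k) = k*k + 6 = k**2 + 6 = 6 + k**2)
(c(-6, 4) - 46)*50 = ((6 + 4**2) - 46)*50 = ((6 + 16) - 46)*50 = (22 - 46)*50 = -24*50 = -1200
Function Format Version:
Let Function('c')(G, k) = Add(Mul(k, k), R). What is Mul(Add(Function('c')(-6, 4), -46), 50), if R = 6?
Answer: -1200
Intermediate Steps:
Function('c')(G, k) = Add(6, Pow(k, 2)) (Function('c')(G, k) = Add(Mul(k, k), 6) = Add(Pow(k, 2), 6) = Add(6, Pow(k, 2)))
Mul(Add(Function('c')(-6, 4), -46), 50) = Mul(Add(Add(6, Pow(4, 2)), -46), 50) = Mul(Add(Add(6, 16), -46), 50) = Mul(Add(22, -46), 50) = Mul(-24, 50) = -1200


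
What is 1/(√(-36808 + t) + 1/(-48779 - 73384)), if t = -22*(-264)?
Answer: -122163/462637755639001 - 149237985690*I*√310/462637755639001 ≈ -2.6406e-10 - 0.0056796*I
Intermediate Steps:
t = 5808
1/(√(-36808 + t) + 1/(-48779 - 73384)) = 1/(√(-36808 + 5808) + 1/(-48779 - 73384)) = 1/(√(-31000) + 1/(-122163)) = 1/(10*I*√310 - 1/122163) = 1/(-1/122163 + 10*I*√310)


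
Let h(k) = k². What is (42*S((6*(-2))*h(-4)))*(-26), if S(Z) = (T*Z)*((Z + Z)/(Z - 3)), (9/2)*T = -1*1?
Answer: -458752/5 ≈ -91750.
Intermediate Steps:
T = -2/9 (T = 2*(-1*1)/9 = (2/9)*(-1) = -2/9 ≈ -0.22222)
S(Z) = -4*Z²/(9*(-3 + Z)) (S(Z) = (-2*Z/9)*((Z + Z)/(Z - 3)) = (-2*Z/9)*((2*Z)/(-3 + Z)) = (-2*Z/9)*(2*Z/(-3 + Z)) = -4*Z²/(9*(-3 + Z)))
(42*S((6*(-2))*h(-4)))*(-26) = (42*(-4*((6*(-2))*(-4)²)²/(-27 + 9*((6*(-2))*(-4)²))))*(-26) = (42*(-4*(-12*16)²/(-27 + 9*(-12*16))))*(-26) = (42*(-4*(-192)²/(-27 + 9*(-192))))*(-26) = (42*(-4*36864/(-27 - 1728)))*(-26) = (42*(-4*36864/(-1755)))*(-26) = (42*(-4*36864*(-1/1755)))*(-26) = (42*(16384/195))*(-26) = (229376/65)*(-26) = -458752/5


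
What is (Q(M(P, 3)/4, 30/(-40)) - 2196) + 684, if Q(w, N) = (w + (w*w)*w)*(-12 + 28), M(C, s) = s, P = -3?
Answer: -5973/4 ≈ -1493.3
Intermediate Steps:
Q(w, N) = 16*w + 16*w³ (Q(w, N) = (w + w²*w)*16 = (w + w³)*16 = 16*w + 16*w³)
(Q(M(P, 3)/4, 30/(-40)) - 2196) + 684 = (16*(3/4)*(1 + (3/4)²) - 2196) + 684 = (16*(3*(¼))*(1 + (3*(¼))²) - 2196) + 684 = (16*(¾)*(1 + (¾)²) - 2196) + 684 = (16*(¾)*(1 + 9/16) - 2196) + 684 = (16*(¾)*(25/16) - 2196) + 684 = (75/4 - 2196) + 684 = -8709/4 + 684 = -5973/4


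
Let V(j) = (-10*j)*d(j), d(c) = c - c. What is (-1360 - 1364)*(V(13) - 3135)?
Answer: 8539740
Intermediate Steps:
d(c) = 0
V(j) = 0 (V(j) = -10*j*0 = 0)
(-1360 - 1364)*(V(13) - 3135) = (-1360 - 1364)*(0 - 3135) = -2724*(-3135) = 8539740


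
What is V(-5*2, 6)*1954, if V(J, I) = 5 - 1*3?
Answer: 3908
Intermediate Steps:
V(J, I) = 2 (V(J, I) = 5 - 3 = 2)
V(-5*2, 6)*1954 = 2*1954 = 3908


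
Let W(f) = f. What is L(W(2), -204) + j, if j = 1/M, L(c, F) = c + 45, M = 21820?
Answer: 1025541/21820 ≈ 47.000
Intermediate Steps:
L(c, F) = 45 + c
j = 1/21820 ≈ 4.5830e-5
L(W(2), -204) + j = (45 + 2) + 1/21820 = 47 + 1/21820 = 1025541/21820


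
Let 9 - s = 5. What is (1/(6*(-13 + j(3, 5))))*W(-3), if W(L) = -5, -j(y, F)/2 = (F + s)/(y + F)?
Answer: 10/183 ≈ 0.054645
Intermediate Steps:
s = 4 (s = 9 - 1*5 = 9 - 5 = 4)
j(y, F) = -2*(4 + F)/(F + y) (j(y, F) = -2*(F + 4)/(y + F) = -2*(4 + F)/(F + y))
(1/(6*(-13 + j(3, 5))))*W(-3) = (1/(6*(-13 + 2*(-4 - 1*5)/(5 + 3))))*(-5) = (1/(6*(-13 + 2*(-4 - 5)/8)))*(-5) = (1/(6*(-13 + 2*(⅛)*(-9))))*(-5) = (1/(6*(-13 - 9/4)))*(-5) = (1/(6*(-61/4)))*(-5) = ((⅙)*(-4/61))*(-5) = -2/183*(-5) = 10/183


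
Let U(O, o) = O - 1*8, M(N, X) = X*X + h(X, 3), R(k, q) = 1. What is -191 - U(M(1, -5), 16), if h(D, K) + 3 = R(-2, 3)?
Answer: -206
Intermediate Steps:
h(D, K) = -2 (h(D, K) = -3 + 1 = -2)
M(N, X) = -2 + X**2 (M(N, X) = X*X - 2 = X**2 - 2 = -2 + X**2)
U(O, o) = -8 + O (U(O, o) = O - 8 = -8 + O)
-191 - U(M(1, -5), 16) = -191 - (-8 + (-2 + (-5)**2)) = -191 - (-8 + (-2 + 25)) = -191 - (-8 + 23) = -191 - 1*15 = -191 - 15 = -206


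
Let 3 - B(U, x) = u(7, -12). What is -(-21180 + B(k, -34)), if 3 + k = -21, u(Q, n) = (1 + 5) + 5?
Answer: 21188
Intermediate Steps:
u(Q, n) = 11 (u(Q, n) = 6 + 5 = 11)
k = -24 (k = -3 - 21 = -24)
B(U, x) = -8 (B(U, x) = 3 - 1*11 = 3 - 11 = -8)
-(-21180 + B(k, -34)) = -(-21180 - 8) = -1*(-21188) = 21188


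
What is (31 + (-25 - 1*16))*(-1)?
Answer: 10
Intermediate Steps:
(31 + (-25 - 1*16))*(-1) = (31 + (-25 - 16))*(-1) = (31 - 41)*(-1) = -10*(-1) = 10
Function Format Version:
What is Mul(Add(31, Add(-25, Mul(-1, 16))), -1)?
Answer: 10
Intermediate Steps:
Mul(Add(31, Add(-25, Mul(-1, 16))), -1) = Mul(Add(31, Add(-25, -16)), -1) = Mul(Add(31, -41), -1) = Mul(-10, -1) = 10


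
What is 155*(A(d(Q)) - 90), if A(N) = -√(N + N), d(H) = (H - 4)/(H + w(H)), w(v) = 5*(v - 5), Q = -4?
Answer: -98270/7 ≈ -14039.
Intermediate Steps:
w(v) = -25 + 5*v (w(v) = 5*(-5 + v) = -25 + 5*v)
d(H) = (-4 + H)/(-25 + 6*H) (d(H) = (H - 4)/(H + (-25 + 5*H)) = (-4 + H)/(-25 + 6*H))
A(N) = -√2*√N (A(N) = -√(2*N) = -√2*√N)
155*(A(d(Q)) - 90) = 155*(-√2*√((-4 - 4)/(-25 + 6*(-4))) - 90) = 155*(-√2*√(-8/(-25 - 24)) - 90) = 155*(-√2*√(-8/(-49)) - 90) = 155*(-√2*√(-1/49*(-8)) - 90) = 155*(-√2*√(8/49) - 90) = 155*(-√2*2*√2/7 - 90) = 155*(-4/7 - 90) = 155*(-634/7) = -98270/7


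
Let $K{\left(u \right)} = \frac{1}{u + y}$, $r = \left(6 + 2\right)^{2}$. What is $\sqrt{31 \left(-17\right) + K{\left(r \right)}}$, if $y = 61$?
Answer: $\frac{i \sqrt{329370}}{25} \approx 22.956 i$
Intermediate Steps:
$r = 64$ ($r = 8^{2} = 64$)
$K{\left(u \right)} = \frac{1}{61 + u}$ ($K{\left(u \right)} = \frac{1}{u + 61} = \frac{1}{61 + u}$)
$\sqrt{31 \left(-17\right) + K{\left(r \right)}} = \sqrt{31 \left(-17\right) + \frac{1}{61 + 64}} = \sqrt{-527 + \frac{1}{125}} = \sqrt{- \frac{65874}{125}} = \frac{i \sqrt{329370}}{25}$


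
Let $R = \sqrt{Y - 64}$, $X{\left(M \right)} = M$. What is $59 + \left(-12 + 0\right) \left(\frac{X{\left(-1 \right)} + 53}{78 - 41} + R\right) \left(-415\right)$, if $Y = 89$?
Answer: $\frac{1182443}{37} \approx 31958.0$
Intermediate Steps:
$R = 5$ ($R = \sqrt{89 - 64} = \sqrt{25} = 5$)
$59 + \left(-12 + 0\right) \left(\frac{X{\left(-1 \right)} + 53}{78 - 41} + R\right) \left(-415\right) = 59 + \left(-12 + 0\right) \left(\frac{-1 + 53}{78 - 41} + 5\right) \left(-415\right) = 59 + - 12 \left(\frac{52}{37} + 5\right) \left(-415\right) = 59 + \left(-12\right) \frac{237}{37} \left(-415\right) = 59 - - \frac{1180260}{37} = 59 + \frac{1180260}{37} = \frac{1182443}{37}$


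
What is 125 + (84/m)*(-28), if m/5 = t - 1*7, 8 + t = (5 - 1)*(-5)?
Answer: 3461/25 ≈ 138.44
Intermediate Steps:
t = -28 (t = -8 + (5 - 1)*(-5) = -8 + 4*(-5) = -8 - 20 = -28)
m = -175 (m = 5*(-28 - 1*7) = 5*(-28 - 7) = 5*(-35) = -175)
125 + (84/m)*(-28) = 125 + (84/(-175))*(-28) = 125 + (84*(-1/175))*(-28) = 125 - 12/25*(-28) = 125 + 336/25 = 3461/25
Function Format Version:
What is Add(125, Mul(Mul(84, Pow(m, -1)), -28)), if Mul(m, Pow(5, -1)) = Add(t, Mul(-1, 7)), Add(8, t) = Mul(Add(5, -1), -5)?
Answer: Rational(3461, 25) ≈ 138.44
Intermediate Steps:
t = -28 (t = Add(-8, Mul(Add(5, -1), -5)) = Add(-8, Mul(4, -5)) = Add(-8, -20) = -28)
m = -175 (m = Mul(5, Add(-28, Mul(-1, 7))) = Mul(5, Add(-28, -7)) = Mul(5, -35) = -175)
Add(125, Mul(Mul(84, Pow(m, -1)), -28)) = Add(125, Mul(Mul(84, Pow(-175, -1)), -28)) = Add(125, Mul(Mul(84, Rational(-1, 175)), -28)) = Add(125, Mul(Rational(-12, 25), -28)) = Add(125, Rational(336, 25)) = Rational(3461, 25)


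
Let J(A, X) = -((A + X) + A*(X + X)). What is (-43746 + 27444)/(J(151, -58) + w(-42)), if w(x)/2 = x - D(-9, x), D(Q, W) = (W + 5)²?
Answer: -5434/4867 ≈ -1.1165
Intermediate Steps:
D(Q, W) = (5 + W)²
J(A, X) = -A - X - 2*A*X (J(A, X) = -((A + X) + A*(2*X)) = -((A + X) + 2*A*X) = -(A + X + 2*A*X) = -A - X - 2*A*X)
w(x) = -2*(5 + x)² + 2*x (w(x) = 2*(x - (5 + x)²) = -2*(5 + x)² + 2*x)
(-43746 + 27444)/(J(151, -58) + w(-42)) = (-43746 + 27444)/((-1*151 - 1*(-58) - 2*151*(-58)) + (-2*(5 - 42)² + 2*(-42))) = -16302/((-151 + 58 + 17516) + (-2*(-37)² - 84)) = -16302/(17423 + (-2*1369 - 84)) = -16302/(17423 + (-2738 - 84)) = -16302/(17423 - 2822) = -16302/14601 = -16302*1/14601 = -5434/4867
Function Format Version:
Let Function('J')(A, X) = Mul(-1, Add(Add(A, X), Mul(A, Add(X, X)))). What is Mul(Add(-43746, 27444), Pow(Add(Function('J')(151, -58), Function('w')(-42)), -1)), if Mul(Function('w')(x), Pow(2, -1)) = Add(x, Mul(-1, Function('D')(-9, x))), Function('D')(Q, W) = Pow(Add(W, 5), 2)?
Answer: Rational(-5434, 4867) ≈ -1.1165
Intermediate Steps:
Function('D')(Q, W) = Pow(Add(5, W), 2)
Function('J')(A, X) = Add(Mul(-1, A), Mul(-1, X), Mul(-2, A, X)) (Function('J')(A, X) = Mul(-1, Add(Add(A, X), Mul(A, Mul(2, X)))) = Mul(-1, Add(Add(A, X), Mul(2, A, X))) = Mul(-1, Add(A, X, Mul(2, A, X))) = Add(Mul(-1, A), Mul(-1, X), Mul(-2, A, X)))
Function('w')(x) = Add(Mul(-2, Pow(Add(5, x), 2)), Mul(2, x)) (Function('w')(x) = Mul(2, Add(x, Mul(-1, Pow(Add(5, x), 2)))) = Add(Mul(-2, Pow(Add(5, x), 2)), Mul(2, x)))
Mul(Add(-43746, 27444), Pow(Add(Function('J')(151, -58), Function('w')(-42)), -1)) = Mul(Add(-43746, 27444), Pow(Add(Add(Mul(-1, 151), Mul(-1, -58), Mul(-2, 151, -58)), Add(Mul(-2, Pow(Add(5, -42), 2)), Mul(2, -42))), -1)) = Mul(-16302, Pow(Add(Add(-151, 58, 17516), Add(Mul(-2, Pow(-37, 2)), -84)), -1)) = Mul(-16302, Pow(Add(17423, Add(Mul(-2, 1369), -84)), -1)) = Mul(-16302, Pow(Add(17423, Add(-2738, -84)), -1)) = Mul(-16302, Pow(Add(17423, -2822), -1)) = Mul(-16302, Pow(14601, -1)) = Mul(-16302, Rational(1, 14601)) = Rational(-5434, 4867)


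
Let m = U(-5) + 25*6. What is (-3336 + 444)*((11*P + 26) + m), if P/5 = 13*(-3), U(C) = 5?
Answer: 5679888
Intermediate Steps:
P = -195 (P = 5*(13*(-3)) = 5*(-39) = -195)
m = 155 (m = 5 + 25*6 = 5 + 150 = 155)
(-3336 + 444)*((11*P + 26) + m) = (-3336 + 444)*((11*(-195) + 26) + 155) = -2892*((-2145 + 26) + 155) = -2892*(-2119 + 155) = -2892*(-1964) = 5679888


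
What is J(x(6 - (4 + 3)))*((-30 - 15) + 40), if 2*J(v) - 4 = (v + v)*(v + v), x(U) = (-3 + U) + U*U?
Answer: -100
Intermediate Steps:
x(U) = -3 + U + U² (x(U) = (-3 + U) + U² = -3 + U + U²)
J(v) = 2 + 2*v² (J(v) = 2 + ((v + v)*(v + v))/2 = 2 + ((2*v)*(2*v))/2 = 2 + (4*v²)/2 = 2 + 2*v²)
J(x(6 - (4 + 3)))*((-30 - 15) + 40) = (2 + 2*(-3 + (6 - (4 + 3)) + (6 - (4 + 3))²)²)*((-30 - 15) + 40) = (2 + 2*(-3 + (6 - 7) + (6 - 7)²)²)*(-45 + 40) = (2 + 2*(-3 + (6 - 1*7) + (6 - 1*7)²)²)*(-5) = (2 + 2*(-3 + (6 - 7) + (6 - 7)²)²)*(-5) = (2 + 2*(-3 - 1 + (-1)²)²)*(-5) = (2 + 2*(-3 - 1 + 1)²)*(-5) = (2 + 2*(-3)²)*(-5) = (2 + 2*9)*(-5) = (2 + 18)*(-5) = 20*(-5) = -100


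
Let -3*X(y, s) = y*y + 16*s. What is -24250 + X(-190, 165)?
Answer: -111490/3 ≈ -37163.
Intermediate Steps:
X(y, s) = -16*s/3 - y²/3 (X(y, s) = -(y*y + 16*s)/3 = -(y² + 16*s)/3 = -16*s/3 - y²/3)
-24250 + X(-190, 165) = -24250 + (-16/3*165 - ⅓*(-190)²) = -24250 + (-880 - ⅓*36100) = -24250 + (-880 - 36100/3) = -24250 - 38740/3 = -111490/3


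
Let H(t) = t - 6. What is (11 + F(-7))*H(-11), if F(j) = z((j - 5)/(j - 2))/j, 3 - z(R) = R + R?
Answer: -3910/21 ≈ -186.19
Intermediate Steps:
z(R) = 3 - 2*R (z(R) = 3 - (R + R) = 3 - 2*R)
H(t) = -6 + t
F(j) = (3 - 2*(-5 + j)/(-2 + j))/j (F(j) = (3 - 2*(j - 5)/(j - 2))/j = (3 - 2*(-5 + j)/(-2 + j))/j)
(11 + F(-7))*H(-11) = (11 + (4 - 7)/((-7)*(-2 - 7)))*(-6 - 11) = (11 - ⅐*(-3)/(-9))*(-17) = (11 - ⅐*(-⅑)*(-3))*(-17) = (11 - 1/21)*(-17) = (230/21)*(-17) = -3910/21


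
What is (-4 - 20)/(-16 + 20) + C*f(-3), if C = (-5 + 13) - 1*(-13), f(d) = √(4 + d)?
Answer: 15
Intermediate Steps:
C = 21 (C = 8 + 13 = 21)
(-4 - 20)/(-16 + 20) + C*f(-3) = (-4 - 20)/(-16 + 20) + 21*√(4 - 3) = -24/4 + 21*√1 = -24*¼ + 21*1 = -6 + 21 = 15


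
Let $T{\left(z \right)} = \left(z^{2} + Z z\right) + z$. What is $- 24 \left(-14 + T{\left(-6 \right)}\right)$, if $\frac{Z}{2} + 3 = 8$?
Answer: $1056$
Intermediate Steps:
$Z = 10$ ($Z = -6 + 2 \cdot 8 = -6 + 16 = 10$)
$T{\left(z \right)} = z^{2} + 11 z$ ($T{\left(z \right)} = \left(z^{2} + 10 z\right) + z = z^{2} + 11 z$)
$- 24 \left(-14 + T{\left(-6 \right)}\right) = - 24 \left(-14 - 6 \left(11 - 6\right)\right) = - 24 \left(-14 - 30\right) = \left(-24\right) \left(-44\right) = 1056$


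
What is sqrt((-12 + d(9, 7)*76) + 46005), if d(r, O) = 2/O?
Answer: 29*sqrt(2681)/7 ≈ 214.51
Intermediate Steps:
sqrt((-12 + d(9, 7)*76) + 46005) = sqrt((-12 + (2/7)*76) + 46005) = sqrt((-12 + 152/7) + 46005) = sqrt(68/7 + 46005) = sqrt(322103/7) = 29*sqrt(2681)/7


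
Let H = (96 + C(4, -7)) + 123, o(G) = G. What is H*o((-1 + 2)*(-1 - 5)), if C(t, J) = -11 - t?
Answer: -1224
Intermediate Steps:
H = 204 (H = (96 + (-11 - 1*4)) + 123 = (96 + (-11 - 4)) + 123 = (96 - 15) + 123 = 81 + 123 = 204)
H*o((-1 + 2)*(-1 - 5)) = 204*((-1 + 2)*(-1 - 5)) = 204*(1*(-6)) = 204*(-6) = -1224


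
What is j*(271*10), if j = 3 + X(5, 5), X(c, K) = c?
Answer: 21680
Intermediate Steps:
j = 8 (j = 3 + 5 = 8)
j*(271*10) = 8*(271*10) = 8*2710 = 21680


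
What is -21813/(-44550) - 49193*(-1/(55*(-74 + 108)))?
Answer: 3382331/126225 ≈ 26.796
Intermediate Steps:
-21813/(-44550) - 49193*(-1/(55*(-74 + 108))) = -21813*(-1/44550) - 49193/((-55*34)) = 661/1350 - 49193/(-1870) = 661/1350 - 49193*(-1/1870) = 661/1350 + 49193/1870 = 3382331/126225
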